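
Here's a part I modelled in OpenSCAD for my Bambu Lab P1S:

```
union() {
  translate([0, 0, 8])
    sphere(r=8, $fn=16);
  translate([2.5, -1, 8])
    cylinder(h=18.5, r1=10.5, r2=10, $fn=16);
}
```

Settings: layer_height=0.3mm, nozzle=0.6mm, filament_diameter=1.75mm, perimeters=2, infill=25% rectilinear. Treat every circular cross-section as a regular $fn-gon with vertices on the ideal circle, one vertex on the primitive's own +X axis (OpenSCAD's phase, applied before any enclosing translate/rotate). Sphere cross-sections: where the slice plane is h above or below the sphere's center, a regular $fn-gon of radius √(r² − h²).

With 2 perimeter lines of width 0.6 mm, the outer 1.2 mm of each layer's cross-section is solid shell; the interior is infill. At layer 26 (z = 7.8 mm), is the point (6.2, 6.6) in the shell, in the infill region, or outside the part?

At z = 7.8 mm: the r=8 sphere slices to a regular 16-gon of circumradius 7.997 (√(r²−h²) with h=0.2 from center); the cone at (2.5, -1) is not intersected at this z (z outside [8, 26.5]); Taking the union: only the r=8 sphere is present, so the union is just that shape — 1 connected region. Overall, the cross-section is a single solid region. The nearest boundary edge runs (5.66, 5.66)→(3.06, 7.39); distance from the point to it = 1.09 mm. The point is not inside any of the regions above, so it lies outside the cross-section (1.09 mm from the nearest boundary).

outside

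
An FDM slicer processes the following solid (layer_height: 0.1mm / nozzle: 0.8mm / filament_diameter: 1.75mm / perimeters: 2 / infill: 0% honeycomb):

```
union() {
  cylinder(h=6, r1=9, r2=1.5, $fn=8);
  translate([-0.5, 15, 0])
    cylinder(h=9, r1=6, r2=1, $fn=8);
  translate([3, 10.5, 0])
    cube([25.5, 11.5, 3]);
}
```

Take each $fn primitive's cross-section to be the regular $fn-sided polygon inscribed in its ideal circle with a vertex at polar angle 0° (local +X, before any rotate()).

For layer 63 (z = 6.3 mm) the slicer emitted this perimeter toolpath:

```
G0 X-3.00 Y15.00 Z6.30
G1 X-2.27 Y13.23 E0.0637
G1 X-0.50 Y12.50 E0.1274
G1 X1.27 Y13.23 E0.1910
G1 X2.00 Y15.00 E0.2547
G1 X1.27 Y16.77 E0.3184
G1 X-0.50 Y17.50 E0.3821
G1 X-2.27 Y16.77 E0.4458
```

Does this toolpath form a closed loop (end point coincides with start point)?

no

Start point (G0): (-3.00, 15.00). End point (last G1): the path does not return to the start — open.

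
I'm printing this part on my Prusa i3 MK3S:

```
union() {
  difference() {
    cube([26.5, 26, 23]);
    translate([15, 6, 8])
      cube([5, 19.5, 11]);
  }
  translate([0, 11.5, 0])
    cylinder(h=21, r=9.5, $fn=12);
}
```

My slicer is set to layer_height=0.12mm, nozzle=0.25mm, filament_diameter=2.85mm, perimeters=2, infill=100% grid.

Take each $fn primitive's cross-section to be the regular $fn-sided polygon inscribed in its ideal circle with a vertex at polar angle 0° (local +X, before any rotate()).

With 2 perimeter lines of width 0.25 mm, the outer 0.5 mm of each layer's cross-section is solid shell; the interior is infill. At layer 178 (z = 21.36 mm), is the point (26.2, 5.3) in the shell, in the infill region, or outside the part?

shell

At z = 21.36 mm: the 26.5×26 cube contributes its full rectangle; the cube at (15, 6) is not intersected at this z (z outside [8, 19]); After the difference (first − rest): none of the subtracted shapes is present at this height, so the 26.5×26 cube is unchanged — 1 connected region; the cylinder at (0, 11.5) does not reach this height (z outside [0, 21]); Combining (union): only the result so far is present, so the union is just that shape — 1 connected region. Overall, the cross-section is a single solid region. The nearest boundary edge runs (26.50, 0.00)→(26.50, 26.00); distance from the point to it = 0.30 mm. The point is inside the cross-section, 0.30 mm from the nearest boundary — within the 0.5 mm shell band (2 × 0.25).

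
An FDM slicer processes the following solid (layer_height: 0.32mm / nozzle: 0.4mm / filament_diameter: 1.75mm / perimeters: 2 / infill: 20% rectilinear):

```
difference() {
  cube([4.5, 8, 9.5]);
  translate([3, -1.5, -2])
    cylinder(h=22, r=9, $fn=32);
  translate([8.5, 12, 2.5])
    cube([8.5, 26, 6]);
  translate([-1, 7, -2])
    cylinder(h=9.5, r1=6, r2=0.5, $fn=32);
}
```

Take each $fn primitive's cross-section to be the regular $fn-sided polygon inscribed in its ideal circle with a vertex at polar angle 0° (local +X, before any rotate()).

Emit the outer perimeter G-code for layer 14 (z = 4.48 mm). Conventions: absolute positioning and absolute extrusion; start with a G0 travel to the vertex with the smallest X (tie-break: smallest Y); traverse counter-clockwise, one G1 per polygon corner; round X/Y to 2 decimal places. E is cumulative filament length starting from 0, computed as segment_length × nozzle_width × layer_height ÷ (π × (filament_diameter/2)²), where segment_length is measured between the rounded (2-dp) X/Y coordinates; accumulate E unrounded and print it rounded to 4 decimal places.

G0 X1.00 Y8.00 Z4.48
G1 X1.08 Y7.86 E0.0086
G1 X1.21 Y7.44 E0.0320
G1 X1.22 Y7.32 E0.0384
G1 X1.24 Y7.33 E0.0396
G1 X3.00 Y7.50 E0.1337
G1 X4.50 Y7.35 E0.2139
G1 X4.50 Y8.00 E0.2485
G1 X1.00 Y8.00 E0.4347

At z = 4.48 mm: the 4.5×8 cube contributes its full rectangle; the r=9 cylinder at (3, -1.5) gives a regular 32-gon of circumradius 9 (constant along its height); the 8.5×26 cube at (8.5, 12) contributes its full rectangle; the cone at (-1, 7) contributes a regular 32-gon of circumradius 2.248 (interpolated between r1=6 and r2=0.5 at t=0.682); Taking the first minus the rest: starting from the 4.5×8 cube, the r=9 cylinder at (3, -1.5) partially overlaps it — only the 33.04 mm² overlap (of its 252.84 mm²) is removed, clipping the outline; the 8.5×26 cube at (8.5, 12) misses the remaining region (no effect); the cone at (-1, 7) partially overlaps it — only the 1.00 mm² overlap (of its 15.78 mm²) is removed, clipping the outline — 1 connected region. The outline is a single polygon with 8 vertices. Extrusion per mm of travel: 0.4 × 0.32 / (π × 0.875²) = 0.053216. Accumulating E over each segment gives final E = 0.4347.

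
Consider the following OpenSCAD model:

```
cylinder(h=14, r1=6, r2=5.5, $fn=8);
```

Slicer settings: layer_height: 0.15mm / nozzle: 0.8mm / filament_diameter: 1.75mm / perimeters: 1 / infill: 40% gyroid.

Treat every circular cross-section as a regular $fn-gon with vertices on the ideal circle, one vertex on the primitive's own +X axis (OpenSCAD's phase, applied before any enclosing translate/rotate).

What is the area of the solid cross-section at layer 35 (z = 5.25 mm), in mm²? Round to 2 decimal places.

At z = 5.25 mm: the cone contributes a regular 8-gon of circumradius 5.812 (interpolated between r1=6 and r2=5.5 at t=0.375) (area = (8/2)·5.812²·sin(360°/8) = 95.56 mm²). Overall, the cross-section is a single solid region. Net area = 95.56 mm².

95.56 mm²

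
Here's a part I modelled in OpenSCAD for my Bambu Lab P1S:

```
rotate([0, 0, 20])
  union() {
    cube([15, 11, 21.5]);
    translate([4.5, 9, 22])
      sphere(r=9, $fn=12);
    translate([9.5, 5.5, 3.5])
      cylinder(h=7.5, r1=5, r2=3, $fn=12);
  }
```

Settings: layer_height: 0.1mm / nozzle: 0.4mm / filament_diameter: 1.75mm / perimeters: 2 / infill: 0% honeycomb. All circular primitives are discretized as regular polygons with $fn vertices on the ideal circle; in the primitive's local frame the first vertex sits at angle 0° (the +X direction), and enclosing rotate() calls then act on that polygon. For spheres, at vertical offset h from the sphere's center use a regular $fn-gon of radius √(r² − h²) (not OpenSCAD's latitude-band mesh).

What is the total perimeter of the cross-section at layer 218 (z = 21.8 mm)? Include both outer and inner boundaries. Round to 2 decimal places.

At z = 21.8 mm: the cube is absent (z outside [0, 21.5]); the r=9 sphere at (4.5, 9) slices to a regular 12-gon of circumradius 8.998 (√(r²−h²) with h=0.2 from center) (perimeter = 2·12·8.998·sin(180°/12) = 55.89 mm); the cone at (9.5, 5.5) does not reach this height (z outside [3.5, 11]); Combining (union): only the r=9 sphere at (4.5, 9) is present, so the union is just that shape — boundary = 55.89 mm; (whole slice rotated 20° about Z — lengths, areas and connectivity unchanged). Overall, the cross-section is a single solid region. Total boundary length (outer) = 55.89 mm.

55.89 mm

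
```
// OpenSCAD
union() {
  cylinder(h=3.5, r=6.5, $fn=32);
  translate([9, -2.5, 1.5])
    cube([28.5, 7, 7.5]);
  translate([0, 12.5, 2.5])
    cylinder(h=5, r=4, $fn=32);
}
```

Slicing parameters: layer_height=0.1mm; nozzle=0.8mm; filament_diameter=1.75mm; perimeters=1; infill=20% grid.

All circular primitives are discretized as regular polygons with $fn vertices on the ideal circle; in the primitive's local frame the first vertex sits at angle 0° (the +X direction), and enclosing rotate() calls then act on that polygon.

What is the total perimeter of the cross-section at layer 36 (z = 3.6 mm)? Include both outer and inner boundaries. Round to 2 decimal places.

96.09 mm

At z = 3.6 mm: the cylinder is not intersected at this z (z outside [0, 3.5]); the cube at (9, -2.5) (footprint 28.5×7) is included at this height (perimeter 71.00 mm); the cylinder at (0, 12.5): section is a regular 32-gon, circumradius r=4 (perimeter = 2·32·4.000·sin(180°/32) = 25.09 mm); Taking the union: the 2 present regions are separate (no shared area or edge), so areas and boundary lengths simply add and each stays a separate island — boundary = 96.09 mm. Overall, the cross-section has 2 separate islands. Total boundary length (outer) = 96.09 mm.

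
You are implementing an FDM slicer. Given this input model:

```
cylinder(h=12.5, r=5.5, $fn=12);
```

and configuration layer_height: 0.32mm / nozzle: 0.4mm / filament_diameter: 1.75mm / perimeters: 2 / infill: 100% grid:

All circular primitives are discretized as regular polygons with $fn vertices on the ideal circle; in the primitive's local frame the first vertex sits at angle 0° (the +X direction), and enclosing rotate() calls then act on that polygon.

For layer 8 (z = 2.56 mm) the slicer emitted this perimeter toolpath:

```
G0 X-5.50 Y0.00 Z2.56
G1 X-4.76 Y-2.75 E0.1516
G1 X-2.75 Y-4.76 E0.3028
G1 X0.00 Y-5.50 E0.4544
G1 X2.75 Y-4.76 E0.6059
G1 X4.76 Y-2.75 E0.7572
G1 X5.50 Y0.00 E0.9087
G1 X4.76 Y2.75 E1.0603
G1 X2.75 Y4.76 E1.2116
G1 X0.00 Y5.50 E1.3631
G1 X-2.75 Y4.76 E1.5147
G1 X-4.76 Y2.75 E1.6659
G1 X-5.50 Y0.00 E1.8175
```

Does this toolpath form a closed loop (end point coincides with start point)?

Start point (G0): (-5.50, 0.00). End point (last G1): the path returns to the start — closed.

yes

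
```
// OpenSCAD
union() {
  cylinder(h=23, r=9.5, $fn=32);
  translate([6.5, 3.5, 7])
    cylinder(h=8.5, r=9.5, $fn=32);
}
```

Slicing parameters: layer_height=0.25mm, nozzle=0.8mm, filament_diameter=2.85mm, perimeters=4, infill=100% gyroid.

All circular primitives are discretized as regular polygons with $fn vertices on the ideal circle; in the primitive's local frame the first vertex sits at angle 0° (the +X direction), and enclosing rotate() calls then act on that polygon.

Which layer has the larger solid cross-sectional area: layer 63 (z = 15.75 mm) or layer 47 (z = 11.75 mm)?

layer 47 (z = 11.75 mm)

Layer 63 (z = 15.75): the r=9.5 cylinder gives a regular 32-gon of circumradius 9.5 (constant along its height) (area = (32/2)·9.500²·sin(360°/32) = 281.71 mm²); the cylinder at (6.5, 3.5) is absent (z outside [7, 15.5]); Merging all regions: only the r=9.5 cylinder is present, so the union is just that shape — area = 281.71 mm². So its area = 281.71 mm². Layer 47 (z = 11.75): the cylinder: section is a regular 32-gon, circumradius r=9.5 (area = (32/2)·9.500²·sin(360°/32) = 281.71 mm²); the r=9.5 cylinder at (6.5, 3.5) gives a regular 32-gon of circumradius 9.5 (constant along its height) (area = (32/2)·9.500²·sin(360°/32) = 281.71 mm²); Combining (union): the regions partially overlap — summed areas 563.42 mm² minus the doubly-counted overlap 145.53 mm² gives 417.90 mm² — area = 417.90 mm². So its area = 417.90 mm². Layer 47 is larger (417.90 vs 281.71 mm²).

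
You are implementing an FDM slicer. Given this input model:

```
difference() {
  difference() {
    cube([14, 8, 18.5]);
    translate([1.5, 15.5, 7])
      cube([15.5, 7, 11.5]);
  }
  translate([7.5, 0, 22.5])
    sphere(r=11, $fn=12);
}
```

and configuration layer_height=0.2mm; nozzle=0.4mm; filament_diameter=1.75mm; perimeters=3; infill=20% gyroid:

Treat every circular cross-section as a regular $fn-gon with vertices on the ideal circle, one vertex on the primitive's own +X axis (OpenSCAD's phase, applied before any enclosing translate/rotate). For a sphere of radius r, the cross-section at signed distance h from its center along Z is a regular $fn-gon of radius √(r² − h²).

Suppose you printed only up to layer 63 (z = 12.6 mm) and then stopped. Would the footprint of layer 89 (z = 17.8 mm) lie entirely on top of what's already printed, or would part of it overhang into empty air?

Compare the two slices. At z = 12.6: the cube is present — its section is the full 14×8 rectangle (area 112.00 mm²); the cube at (1.5, 15.5) is present — its section is the full 15.5×7 rectangle (area 108.50 mm²); Taking the first minus the rest: starting from the 14×8 cube (112.00 mm²), the 15.5×7 cube at (1.5, 15.5) misses the remaining region (no effect) — area = 112.00 mm²; the r=11 sphere at (7.5, 0) slices to a regular 12-gon of circumradius 4.795 (√(r²−h²) with h=9.9 from center) (area = (12/2)·4.795²·sin(360°/12) = 68.97 mm²); Taking the first minus the rest: starting from the result so far (112.00 mm²), the r=11 sphere at (7.5, 0) partially overlaps it — only the 34.48 mm² overlap (of its 68.97 mm²) is removed, clipping the outline — area = 77.52 mm². At z = 17.8: the cube (footprint 14×8) is included at this height (area 112.00 mm²); the cube at (1.5, 15.5) (footprint 15.5×7) is included at this height (area 108.50 mm²); After the difference (first − rest): starting from the 14×8 cube (112.00 mm²), the 15.5×7 cube at (1.5, 15.5) misses the remaining region (no effect) — area = 112.00 mm²; the sphere at (7.5, 0): section is a regular 12-gon, circumradius = √(r²−h²) = √(11²−4.7²) = 9.945 (area = (12/2)·9.945²·sin(360°/12) = 296.73 mm²); After the difference (first − rest): starting from the result so far (112.00 mm²), the r=11 sphere at (7.5, 0) partially overlaps it — only the 109.75 mm² overlap (of its 296.73 mm²) is removed, clipping the outline — area = 2.25 mm². Checking containment: the cross-section at z = 17.8 is a subset of the cross-section at z = 12.6.

entirely on top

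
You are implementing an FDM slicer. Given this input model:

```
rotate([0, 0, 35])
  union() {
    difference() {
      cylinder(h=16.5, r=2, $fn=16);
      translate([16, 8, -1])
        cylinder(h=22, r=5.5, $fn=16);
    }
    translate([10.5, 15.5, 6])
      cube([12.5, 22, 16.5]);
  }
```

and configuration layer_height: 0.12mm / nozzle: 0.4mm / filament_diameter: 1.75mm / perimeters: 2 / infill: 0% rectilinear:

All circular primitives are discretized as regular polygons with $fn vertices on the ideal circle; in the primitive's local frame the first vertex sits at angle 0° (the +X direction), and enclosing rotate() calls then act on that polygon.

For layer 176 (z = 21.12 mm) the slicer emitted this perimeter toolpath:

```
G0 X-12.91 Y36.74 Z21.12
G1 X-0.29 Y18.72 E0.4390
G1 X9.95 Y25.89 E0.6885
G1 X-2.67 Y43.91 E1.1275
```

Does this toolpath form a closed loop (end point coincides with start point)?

no

Start point (G0): (-12.91, 36.74). End point (last G1): the path does not return to the start — open.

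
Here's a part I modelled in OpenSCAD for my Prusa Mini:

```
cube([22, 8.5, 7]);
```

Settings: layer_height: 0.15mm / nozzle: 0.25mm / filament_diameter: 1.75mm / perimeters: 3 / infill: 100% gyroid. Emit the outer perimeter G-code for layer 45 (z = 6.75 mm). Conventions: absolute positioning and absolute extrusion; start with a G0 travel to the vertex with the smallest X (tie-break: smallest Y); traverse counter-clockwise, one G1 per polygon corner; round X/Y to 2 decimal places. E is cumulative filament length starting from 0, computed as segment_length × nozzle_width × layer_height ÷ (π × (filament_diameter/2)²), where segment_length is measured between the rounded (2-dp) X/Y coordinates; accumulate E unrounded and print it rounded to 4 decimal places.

G0 X0.00 Y0.00 Z6.75
G1 X22.00 Y0.00 E0.3430
G1 X22.00 Y8.50 E0.4755
G1 X0.00 Y8.50 E0.8185
G1 X0.00 Y0.00 E0.9510

At z = 6.75 mm: the 22×8.5 cube contributes its full rectangle. The outline is a single polygon with 4 vertices. Extrusion per mm of travel: 0.25 × 0.15 / (π × 0.875²) = 0.015591. Accumulating E over each segment gives final E = 0.9510.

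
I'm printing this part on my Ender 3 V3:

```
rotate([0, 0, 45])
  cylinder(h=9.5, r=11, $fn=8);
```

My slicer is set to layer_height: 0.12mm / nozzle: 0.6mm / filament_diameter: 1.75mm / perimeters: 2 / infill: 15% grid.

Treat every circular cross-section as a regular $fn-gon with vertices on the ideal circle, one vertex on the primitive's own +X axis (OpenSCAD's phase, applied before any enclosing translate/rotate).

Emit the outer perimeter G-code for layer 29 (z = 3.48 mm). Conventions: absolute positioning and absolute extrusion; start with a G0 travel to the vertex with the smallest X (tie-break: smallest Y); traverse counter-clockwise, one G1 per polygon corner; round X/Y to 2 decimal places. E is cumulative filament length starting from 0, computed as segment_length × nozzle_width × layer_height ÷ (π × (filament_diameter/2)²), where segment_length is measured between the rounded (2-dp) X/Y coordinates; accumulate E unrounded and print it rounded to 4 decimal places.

At z = 3.48 mm: the r=11 cylinder gives a regular 8-gon of circumradius 11 (constant along its height); (whole slice rotated 45° about Z — lengths, areas and connectivity unchanged). The outline is a single polygon with 8 vertices. Extrusion per mm of travel: 0.6 × 0.12 / (π × 0.875²) = 0.029934. Accumulating E over each segment gives final E = 2.0164.

G0 X-11.00 Y0.00 Z3.48
G1 X-7.78 Y-7.78 E0.2520
G1 X0.00 Y-11.00 E0.5041
G1 X7.78 Y-7.78 E0.7561
G1 X11.00 Y0.00 E1.0082
G1 X7.78 Y7.78 E1.2602
G1 X0.00 Y11.00 E1.5123
G1 X-7.78 Y7.78 E1.7643
G1 X-11.00 Y0.00 E2.0164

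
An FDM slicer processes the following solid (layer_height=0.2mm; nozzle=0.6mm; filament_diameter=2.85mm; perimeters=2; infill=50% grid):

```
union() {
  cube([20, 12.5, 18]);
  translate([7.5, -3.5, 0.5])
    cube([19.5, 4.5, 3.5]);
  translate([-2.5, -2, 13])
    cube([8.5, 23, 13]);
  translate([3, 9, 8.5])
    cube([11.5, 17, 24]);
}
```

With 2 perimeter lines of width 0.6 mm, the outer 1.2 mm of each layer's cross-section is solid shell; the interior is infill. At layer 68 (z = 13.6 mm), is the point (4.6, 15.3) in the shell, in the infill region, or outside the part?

At z = 13.6 mm: the 20×12.5 cube contributes its full rectangle; the cube at (7.5, -3.5) is absent (z outside [0.5, 4]); the cube at (-2.5, -2) (footprint 8.5×23) is included at this height; the cube at (3, 9) (footprint 11.5×17) is included at this height; Merging all regions: the regions partially overlap (shared area 140.75 mm²), so overlapping operands fuse into one piece — 1 connected region. Overall, the cross-section is a single solid region. The nearest boundary edge runs (-2.50, 21.00)→(3.00, 21.00); distance from the point to it = 5.92 mm. The point is inside the cross-section and 5.92 mm from the nearest boundary — more than the 1.2 mm shell width (2 × 0.6), so it's in the infill interior.

infill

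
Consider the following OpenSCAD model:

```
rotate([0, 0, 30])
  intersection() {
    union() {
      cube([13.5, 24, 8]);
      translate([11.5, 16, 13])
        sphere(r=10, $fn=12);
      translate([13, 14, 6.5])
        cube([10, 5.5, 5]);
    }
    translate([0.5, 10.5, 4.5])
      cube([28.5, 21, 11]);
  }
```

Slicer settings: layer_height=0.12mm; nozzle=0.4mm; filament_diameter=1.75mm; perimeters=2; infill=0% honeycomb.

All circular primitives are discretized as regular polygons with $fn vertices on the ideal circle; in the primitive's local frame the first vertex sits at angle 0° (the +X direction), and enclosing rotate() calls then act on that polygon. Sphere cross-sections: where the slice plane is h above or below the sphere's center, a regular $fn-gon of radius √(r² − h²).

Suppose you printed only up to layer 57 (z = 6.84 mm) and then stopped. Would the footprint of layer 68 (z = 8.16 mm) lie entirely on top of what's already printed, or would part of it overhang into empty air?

Compare the two slices. At z = 6.84: the cube is present — its section is the full 13.5×24 rectangle (area 324.00 mm²); the sphere at (11.5, 16): section is a regular 12-gon, circumradius = √(r²−h²) = √(10²−6.16²) = 7.877 (area = (12/2)·7.877²·sin(360°/12) = 186.16 mm²); the cube at (13, 14) is present — its section is the full 10×5.5 rectangle (area 55.00 mm²); Combining (union): the regions partially overlap — summed areas 565.16 mm² minus the doubly-counted overlap 156.42 mm² gives 408.74 mm² — area = 408.74 mm²; the cube at (0.5, 10.5) is present — its section is the full 28.5×21 rectangle (area 598.50 mm²); Keeping only the common overlap: the 28.5×21 cube at (0.5, 10.5) partially overlaps the result so far; clipping to the common part keeps 256.30 mm² — area = 256.30 mm²; (rotated 30° about Z; rotation is an isometry so areas/perimeters/island counts are preserved). At z = 8.16: the cube does not reach this height (z outside [0, 8]); the r=10 sphere at (11.5, 16) contributes a regular 12-gon of circumradius √(10²−4.84²) = 8.751 (area = (12/2)·8.751²·sin(360°/12) = 229.72 mm²); the cube at (13, 14) is present — its section is the full 10×5.5 rectangle (area 55.00 mm²); Taking the union: the regions partially overlap — summed areas 284.72 mm² minus the doubly-counted overlap 37.70 mm² gives 247.02 mm² — area = 247.02 mm²; the 28.5×21 cube at (0.5, 10.5) contributes its full rectangle (area 598.50 mm²); Keeping only the common overlap: the 28.5×21 cube at (0.5, 10.5) partially overlaps that combined region; clipping to the common part keeps 219.39 mm² — area = 219.39 mm²; (rotated 30° about Z; rotation is an isometry so areas/perimeters/island counts are preserved). Checking containment: at z = 8.16 the cross-section extends beyond the z = 6.84 cross-section by about 11.59 mm².

part overhangs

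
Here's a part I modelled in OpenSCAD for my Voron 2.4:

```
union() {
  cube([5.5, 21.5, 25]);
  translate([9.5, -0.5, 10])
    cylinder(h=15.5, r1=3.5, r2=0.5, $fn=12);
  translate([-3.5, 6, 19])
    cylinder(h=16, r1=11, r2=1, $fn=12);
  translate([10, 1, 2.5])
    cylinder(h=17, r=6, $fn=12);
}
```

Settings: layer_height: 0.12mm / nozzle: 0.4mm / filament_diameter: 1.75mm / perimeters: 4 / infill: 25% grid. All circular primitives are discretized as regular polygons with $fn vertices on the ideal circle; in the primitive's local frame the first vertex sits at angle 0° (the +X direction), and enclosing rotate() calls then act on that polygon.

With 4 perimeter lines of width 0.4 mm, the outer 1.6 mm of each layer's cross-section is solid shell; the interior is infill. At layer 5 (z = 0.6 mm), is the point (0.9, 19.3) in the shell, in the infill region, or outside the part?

shell

At z = 0.6 mm: the 5.5×21.5 cube contributes its full rectangle; the cone at (9.5, -0.5) does not reach this height (z outside [10, 25.5]); the cone at (-3.5, 6) is not intersected at this z (z outside [19, 35]); the cylinder at (10, 1) is not intersected at this z (z outside [2.5, 19.5]); Combining (union): only the 5.5×21.5 cube is present, so the union is just that shape — 1 connected region. Overall, the cross-section is a single solid region. The nearest boundary edge runs (0.00, 21.50)→(0.00, 0.00); distance from the point to it = 0.90 mm. The point is inside the cross-section, 0.90 mm from the nearest boundary — within the 1.6 mm shell band (4 × 0.4).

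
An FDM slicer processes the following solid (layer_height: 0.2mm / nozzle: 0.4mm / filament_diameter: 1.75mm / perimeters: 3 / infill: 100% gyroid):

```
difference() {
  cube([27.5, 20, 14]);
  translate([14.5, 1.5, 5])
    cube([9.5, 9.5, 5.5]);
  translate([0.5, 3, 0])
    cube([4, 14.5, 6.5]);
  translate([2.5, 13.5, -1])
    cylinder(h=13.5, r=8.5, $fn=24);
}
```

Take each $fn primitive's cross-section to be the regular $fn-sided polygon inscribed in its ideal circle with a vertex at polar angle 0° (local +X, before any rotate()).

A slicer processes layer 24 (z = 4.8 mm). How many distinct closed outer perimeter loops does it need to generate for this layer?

1

At z = 4.8 mm: the cube is present — its section is the full 27.5×20 rectangle; the cube at (14.5, 1.5) is not intersected at this z (z outside [5, 10.5]); the 4×14.5 cube at (0.5, 3) contributes its full rectangle; the r=8.5 cylinder at (2.5, 13.5) gives a regular 24-gon of circumradius 8.5 (constant along its height); Taking the first minus the rest: starting from the 27.5×20 cube, the 4×14.5 cube at (0.5, 3) lies wholly inside it (removes its full 58.00 mm² and its 37.00 mm outline becomes a hole wall); the r=8.5 cylinder at (2.5, 13.5) partially overlaps it — only the 92.60 mm² overlap (of its 224.40 mm²) is removed, clipping the outline — 1 connected region. The result has 1 disconnected region.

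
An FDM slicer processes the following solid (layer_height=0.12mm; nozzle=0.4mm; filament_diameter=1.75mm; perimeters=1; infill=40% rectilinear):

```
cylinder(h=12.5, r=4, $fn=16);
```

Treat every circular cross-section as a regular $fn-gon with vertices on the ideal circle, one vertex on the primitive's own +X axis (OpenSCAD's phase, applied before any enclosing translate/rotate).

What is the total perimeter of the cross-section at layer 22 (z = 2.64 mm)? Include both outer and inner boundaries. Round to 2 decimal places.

24.97 mm

At z = 2.64 mm: the r=4 cylinder contributes a regular 16-gon of circumradius 4 (perimeter = 2·16·4.000·sin(180°/16) = 24.97 mm). Overall, the cross-section is a single solid region. Total boundary length (outer) = 24.97 mm.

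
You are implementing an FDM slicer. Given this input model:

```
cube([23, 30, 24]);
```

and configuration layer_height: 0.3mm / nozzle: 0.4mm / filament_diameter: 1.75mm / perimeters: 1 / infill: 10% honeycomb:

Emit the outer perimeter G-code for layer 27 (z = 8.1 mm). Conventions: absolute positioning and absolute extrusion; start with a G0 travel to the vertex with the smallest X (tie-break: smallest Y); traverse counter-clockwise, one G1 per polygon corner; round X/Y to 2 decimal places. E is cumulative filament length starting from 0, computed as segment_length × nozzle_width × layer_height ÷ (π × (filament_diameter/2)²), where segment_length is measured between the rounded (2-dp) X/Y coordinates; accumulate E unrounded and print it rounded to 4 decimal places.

G0 X0.00 Y0.00 Z8.10
G1 X23.00 Y0.00 E1.1475
G1 X23.00 Y30.00 E2.6442
G1 X0.00 Y30.00 E3.7917
G1 X0.00 Y0.00 E5.2884

At z = 8.1 mm: the 23×30 cube contributes its full rectangle. The outline is a single polygon with 4 vertices. Extrusion per mm of travel: 0.4 × 0.3 / (π × 0.875²) = 0.049890. Accumulating E over each segment gives final E = 5.2884.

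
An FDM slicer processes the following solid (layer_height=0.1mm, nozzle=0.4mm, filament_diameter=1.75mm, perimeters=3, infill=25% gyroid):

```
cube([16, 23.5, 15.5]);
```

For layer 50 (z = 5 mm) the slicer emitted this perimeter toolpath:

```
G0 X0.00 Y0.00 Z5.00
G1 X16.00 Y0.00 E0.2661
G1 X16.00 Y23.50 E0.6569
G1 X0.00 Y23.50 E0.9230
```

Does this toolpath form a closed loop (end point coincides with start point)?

Start point (G0): (0.00, 0.00). End point (last G1): the path does not return to the start — open.

no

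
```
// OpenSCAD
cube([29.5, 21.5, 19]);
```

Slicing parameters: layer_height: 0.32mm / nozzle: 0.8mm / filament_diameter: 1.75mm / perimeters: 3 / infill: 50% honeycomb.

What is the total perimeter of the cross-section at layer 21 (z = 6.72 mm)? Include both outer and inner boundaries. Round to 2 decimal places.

102.00 mm

At z = 6.72 mm: the cube is present — its section is the full 29.5×21.5 rectangle (perimeter 102.00 mm). Overall, the cross-section is a single solid region. Total boundary length (outer) = 102.00 mm.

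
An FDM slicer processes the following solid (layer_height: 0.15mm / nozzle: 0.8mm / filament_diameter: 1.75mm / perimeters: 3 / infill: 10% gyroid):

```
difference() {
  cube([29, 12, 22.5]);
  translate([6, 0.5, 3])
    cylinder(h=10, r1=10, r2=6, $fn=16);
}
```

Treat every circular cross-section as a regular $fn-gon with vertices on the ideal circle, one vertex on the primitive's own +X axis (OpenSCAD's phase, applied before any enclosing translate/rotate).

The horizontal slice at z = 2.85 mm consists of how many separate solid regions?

At z = 2.85 mm: the cube (footprint 29×12) is included at this height; the cone at (6, 0.5) does not reach this height (z outside [3, 13]); Subtracting the remaining from the first: none of the subtracted shapes is present at this height, so the 29×12 cube is unchanged — 1 connected region. The result has 1 disconnected region.

1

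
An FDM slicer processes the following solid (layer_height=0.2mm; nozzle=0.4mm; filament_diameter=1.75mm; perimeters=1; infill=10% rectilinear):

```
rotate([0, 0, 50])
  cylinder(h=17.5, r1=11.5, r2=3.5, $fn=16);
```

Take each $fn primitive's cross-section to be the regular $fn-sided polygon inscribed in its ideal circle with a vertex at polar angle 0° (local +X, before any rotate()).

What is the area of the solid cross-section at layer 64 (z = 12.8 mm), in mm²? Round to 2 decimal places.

97.68 mm²

At z = 12.8 mm: the cone (r1=11.5→r2=3.5) has section circumradius 5.649 here — a regular 16-gon (area = (16/2)·5.649²·sin(360°/16) = 97.68 mm²); (rotated 50° about Z; rotation is an isometry so areas/perimeters/island counts are preserved). Overall, the cross-section is a single solid region. Net area = 97.68 mm².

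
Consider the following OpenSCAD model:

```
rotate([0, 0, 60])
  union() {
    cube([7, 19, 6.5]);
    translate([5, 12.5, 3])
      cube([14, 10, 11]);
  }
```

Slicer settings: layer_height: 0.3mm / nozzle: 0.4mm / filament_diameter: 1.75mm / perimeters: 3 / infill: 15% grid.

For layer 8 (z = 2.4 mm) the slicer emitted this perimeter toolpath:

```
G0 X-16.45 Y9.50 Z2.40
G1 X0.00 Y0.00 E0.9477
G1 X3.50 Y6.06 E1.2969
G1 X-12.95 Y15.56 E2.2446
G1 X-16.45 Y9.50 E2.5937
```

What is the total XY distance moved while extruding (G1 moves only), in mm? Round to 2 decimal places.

51.99 mm

Sum the Euclidean lengths of each G1 segment: total = 51.99 mm.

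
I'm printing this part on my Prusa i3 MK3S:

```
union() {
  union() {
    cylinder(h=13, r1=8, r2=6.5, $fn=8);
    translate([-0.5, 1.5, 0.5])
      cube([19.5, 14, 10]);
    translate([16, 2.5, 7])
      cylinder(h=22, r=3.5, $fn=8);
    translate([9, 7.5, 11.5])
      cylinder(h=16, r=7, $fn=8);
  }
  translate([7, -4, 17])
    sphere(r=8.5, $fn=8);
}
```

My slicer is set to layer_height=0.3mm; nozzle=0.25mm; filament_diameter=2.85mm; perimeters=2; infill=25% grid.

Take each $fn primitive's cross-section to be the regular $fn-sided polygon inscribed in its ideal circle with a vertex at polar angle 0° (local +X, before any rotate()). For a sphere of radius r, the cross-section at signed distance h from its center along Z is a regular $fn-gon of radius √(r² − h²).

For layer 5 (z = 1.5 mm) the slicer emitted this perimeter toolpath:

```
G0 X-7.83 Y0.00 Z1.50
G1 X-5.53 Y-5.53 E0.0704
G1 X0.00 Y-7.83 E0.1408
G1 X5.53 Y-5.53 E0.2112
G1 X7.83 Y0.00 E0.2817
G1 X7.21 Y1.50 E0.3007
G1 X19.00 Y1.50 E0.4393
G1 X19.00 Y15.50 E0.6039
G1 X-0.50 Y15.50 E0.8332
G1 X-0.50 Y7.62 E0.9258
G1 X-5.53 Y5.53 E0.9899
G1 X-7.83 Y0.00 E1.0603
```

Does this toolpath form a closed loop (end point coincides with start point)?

yes

Start point (G0): (-7.83, 0.00). End point (last G1): the path returns to the start — closed.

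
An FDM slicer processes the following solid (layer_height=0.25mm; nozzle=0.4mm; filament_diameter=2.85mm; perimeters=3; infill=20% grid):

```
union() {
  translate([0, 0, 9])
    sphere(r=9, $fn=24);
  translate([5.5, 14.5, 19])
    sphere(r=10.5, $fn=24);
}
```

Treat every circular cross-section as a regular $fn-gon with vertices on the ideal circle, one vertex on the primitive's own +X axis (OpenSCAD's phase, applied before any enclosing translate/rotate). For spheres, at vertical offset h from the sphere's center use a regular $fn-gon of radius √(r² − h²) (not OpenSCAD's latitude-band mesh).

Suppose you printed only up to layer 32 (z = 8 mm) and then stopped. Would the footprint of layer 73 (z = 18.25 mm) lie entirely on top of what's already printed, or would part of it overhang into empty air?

part overhangs

Compare the two slices. At z = 8: the r=9 sphere contributes a regular 24-gon of circumradius √(9²−1²) = 8.944 (area = (24/2)·8.944²·sin(360°/24) = 248.47 mm²); the sphere at (5.5, 14.5) is not intersected at this z (|z−center|=11.000 > r=10.5); Combining (union): only the r=9 sphere is present, so the union is just that shape — area = 248.47 mm². At z = 18.25: the sphere does not reach this height (|z−center|=9.250 > r=9); the sphere at (5.5, 14.5): section is a regular 24-gon, circumradius = √(r²−h²) = √(10.5²−0.75²) = 10.473 (area = (24/2)·10.473²·sin(360°/24) = 340.67 mm²); Taking the union: only the r=10.5 sphere at (5.5, 14.5) is present, so the union is just that shape — area = 340.67 mm². Checking containment: at z = 18.25 the cross-section extends beyond the z = 8 cross-section by about 311.05 mm².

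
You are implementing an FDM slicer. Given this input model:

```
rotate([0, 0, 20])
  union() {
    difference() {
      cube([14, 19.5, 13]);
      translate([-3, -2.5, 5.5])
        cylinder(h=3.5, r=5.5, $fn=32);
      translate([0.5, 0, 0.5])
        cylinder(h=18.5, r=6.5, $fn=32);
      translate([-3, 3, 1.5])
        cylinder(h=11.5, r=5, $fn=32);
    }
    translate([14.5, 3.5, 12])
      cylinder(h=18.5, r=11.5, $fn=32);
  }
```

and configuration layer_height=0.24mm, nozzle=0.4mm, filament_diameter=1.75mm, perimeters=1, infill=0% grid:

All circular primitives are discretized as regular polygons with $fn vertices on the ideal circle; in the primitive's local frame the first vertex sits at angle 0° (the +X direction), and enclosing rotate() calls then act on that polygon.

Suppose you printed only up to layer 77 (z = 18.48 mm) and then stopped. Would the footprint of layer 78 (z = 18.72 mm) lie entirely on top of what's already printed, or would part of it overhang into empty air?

entirely on top

Compare the two slices. At z = 18.48: the cube is absent (z outside [0, 13]); the cylinder at (-3, -2.5) is absent (z outside [5.5, 9]); the r=6.5 cylinder at (0.5, 0) gives a regular 32-gon of circumradius 6.5 (constant along its height) (area = (32/2)·6.500²·sin(360°/32) = 131.88 mm²); the cylinder at (-3, 3) is not intersected at this z (z outside [1.5, 13]); After the difference (first − rest): the first operand is absent here, so nothing remains; the r=11.5 cylinder at (14.5, 3.5) contributes a regular 32-gon of circumradius 11.5 (area = (32/2)·11.500²·sin(360°/32) = 412.81 mm²); Merging all regions: only the r=11.5 cylinder at (14.5, 3.5) is present, so the union is just that shape — area = 412.81 mm²; (rotated 20° about Z; rotation is an isometry so areas/perimeters/island counts are preserved). At z = 18.72: the cube is absent (z outside [0, 13]); the cylinder at (-3, -2.5) is absent (z outside [5.5, 9]); the r=6.5 cylinder at (0.5, 0) gives a regular 32-gon of circumradius 6.5 (constant along its height) (area = (32/2)·6.500²·sin(360°/32) = 131.88 mm²); the cylinder at (-3, 3) is absent (z outside [1.5, 13]); Taking the first minus the rest: the first operand is absent here, so nothing remains; the r=11.5 cylinder at (14.5, 3.5) gives a regular 32-gon of circumradius 11.5 (constant along its height) (area = (32/2)·11.500²·sin(360°/32) = 412.81 mm²); Combining (union): only the r=11.5 cylinder at (14.5, 3.5) is present, so the union is just that shape — area = 412.81 mm²; (rotated 20° about Z; rotation is an isometry so areas/perimeters/island counts are preserved). Checking containment: the cross-section at z = 18.72 is a subset of the cross-section at z = 18.48.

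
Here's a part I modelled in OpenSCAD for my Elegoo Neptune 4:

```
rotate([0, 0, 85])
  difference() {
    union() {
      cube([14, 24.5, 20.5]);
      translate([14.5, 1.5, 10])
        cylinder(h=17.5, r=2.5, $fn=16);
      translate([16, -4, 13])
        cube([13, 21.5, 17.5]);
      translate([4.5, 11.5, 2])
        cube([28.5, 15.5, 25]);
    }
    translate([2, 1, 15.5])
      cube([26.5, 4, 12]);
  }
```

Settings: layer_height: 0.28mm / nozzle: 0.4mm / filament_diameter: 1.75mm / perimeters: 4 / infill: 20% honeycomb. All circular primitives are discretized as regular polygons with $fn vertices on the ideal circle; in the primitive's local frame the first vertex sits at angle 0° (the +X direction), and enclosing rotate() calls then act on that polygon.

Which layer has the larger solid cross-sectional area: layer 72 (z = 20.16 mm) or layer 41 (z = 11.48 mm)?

Layer 72 (z = 20.16): the cube is present — its section is the full 14×24.5 rectangle (area 343.00 mm²); the r=2.5 cylinder at (14.5, 1.5) gives a regular 16-gon of circumradius 2.5 (constant along its height) (area = (16/2)·2.500²·sin(360°/16) = 19.13 mm²); the 13×21.5 cube at (16, -4) contributes its full rectangle (area 279.50 mm²); the cube at (4.5, 11.5) is present — its section is the full 28.5×15.5 rectangle (area 441.75 mm²); Combining (union): the regions partially overlap — summed areas 1083.38 mm² minus the doubly-counted overlap 210.42 mm² gives 872.97 mm² — area = 872.97 mm²; the cube at (2, 1) (footprint 26.5×4) is included at this height (area 106.00 mm²); Subtracting the remaining from the first: starting from the result so far (872.97 mm²), the 26.5×4 cube at (2, 1) partially overlaps it — only the 103.68 mm² overlap (of its 106.00 mm²) is removed, clipping the outline — area = 769.28 mm²; (whole slice rotated 85° about Z — lengths, areas and connectivity unchanged). So its area = 769.28 mm². Layer 41 (z = 11.48): the cube (footprint 14×24.5) is included at this height (area 343.00 mm²); the r=2.5 cylinder at (14.5, 1.5) gives a regular 16-gon of circumradius 2.5 (constant along its height) (area = (16/2)·2.500²·sin(360°/16) = 19.13 mm²); the cube at (16, -4) is absent (z outside [13, 30.5]); the 28.5×15.5 cube at (4.5, 11.5) contributes its full rectangle (area 441.75 mm²); Combining (union): the regions partially overlap — summed areas 803.88 mm² minus the doubly-counted overlap 129.77 mm² gives 674.12 mm² — area = 674.12 mm²; the cube at (2, 1) is not intersected at this z (z outside [15.5, 27.5]); Subtracting the remaining from the first: none of the subtracted shapes is present at this height, so that combined region is unchanged — area = 674.12 mm²; (rotated 85° about Z; rotation is an isometry so areas/perimeters/island counts are preserved). So its area = 674.12 mm². Layer 72 is larger (769.28 vs 674.12 mm²).

layer 72 (z = 20.16 mm)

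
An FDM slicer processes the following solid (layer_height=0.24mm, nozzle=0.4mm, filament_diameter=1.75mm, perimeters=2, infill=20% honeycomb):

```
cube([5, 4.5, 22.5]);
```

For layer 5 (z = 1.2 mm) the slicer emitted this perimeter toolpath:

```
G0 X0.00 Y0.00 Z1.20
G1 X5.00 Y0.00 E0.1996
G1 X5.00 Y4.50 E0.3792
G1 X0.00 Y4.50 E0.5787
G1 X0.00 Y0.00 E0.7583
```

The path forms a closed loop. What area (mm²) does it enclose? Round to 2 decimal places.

Apply the shoelace formula to the sequence of (X, Y) vertices; enclosed area = 22.50 mm².

22.50 mm²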